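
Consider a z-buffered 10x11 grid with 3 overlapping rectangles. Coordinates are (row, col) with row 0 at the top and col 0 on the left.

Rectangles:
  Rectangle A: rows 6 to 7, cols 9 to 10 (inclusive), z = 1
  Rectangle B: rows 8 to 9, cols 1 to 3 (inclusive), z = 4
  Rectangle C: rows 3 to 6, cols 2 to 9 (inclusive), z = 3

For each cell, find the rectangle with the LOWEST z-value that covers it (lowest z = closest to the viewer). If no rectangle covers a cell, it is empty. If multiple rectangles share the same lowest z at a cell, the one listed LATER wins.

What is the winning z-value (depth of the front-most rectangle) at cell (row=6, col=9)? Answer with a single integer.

Check cell (6,9):
  A: rows 6-7 cols 9-10 z=1 -> covers; best now A (z=1)
  B: rows 8-9 cols 1-3 -> outside (row miss)
  C: rows 3-6 cols 2-9 z=3 -> covers; best now A (z=1)
Winner: A at z=1

Answer: 1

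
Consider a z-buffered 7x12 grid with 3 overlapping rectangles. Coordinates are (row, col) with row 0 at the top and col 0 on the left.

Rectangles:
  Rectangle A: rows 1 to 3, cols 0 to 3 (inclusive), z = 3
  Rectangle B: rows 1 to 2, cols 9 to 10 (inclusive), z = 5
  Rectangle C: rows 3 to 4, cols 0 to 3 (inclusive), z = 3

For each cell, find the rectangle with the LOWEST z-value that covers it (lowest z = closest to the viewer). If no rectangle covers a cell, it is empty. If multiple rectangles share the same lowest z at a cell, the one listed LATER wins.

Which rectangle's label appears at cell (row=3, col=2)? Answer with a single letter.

Answer: C

Derivation:
Check cell (3,2):
  A: rows 1-3 cols 0-3 z=3 -> covers; best now A (z=3)
  B: rows 1-2 cols 9-10 -> outside (row miss)
  C: rows 3-4 cols 0-3 z=3 -> covers; best now C (z=3)
Winner: C at z=3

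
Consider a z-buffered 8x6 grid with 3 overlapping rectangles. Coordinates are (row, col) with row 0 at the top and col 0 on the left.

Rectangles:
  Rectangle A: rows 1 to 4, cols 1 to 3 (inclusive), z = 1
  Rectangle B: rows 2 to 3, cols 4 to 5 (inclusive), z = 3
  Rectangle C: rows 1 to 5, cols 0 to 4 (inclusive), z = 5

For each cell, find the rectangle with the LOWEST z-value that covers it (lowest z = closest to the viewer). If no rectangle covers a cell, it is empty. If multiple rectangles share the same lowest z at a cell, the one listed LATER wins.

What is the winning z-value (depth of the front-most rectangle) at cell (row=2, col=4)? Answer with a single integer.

Answer: 3

Derivation:
Check cell (2,4):
  A: rows 1-4 cols 1-3 -> outside (col miss)
  B: rows 2-3 cols 4-5 z=3 -> covers; best now B (z=3)
  C: rows 1-5 cols 0-4 z=5 -> covers; best now B (z=3)
Winner: B at z=3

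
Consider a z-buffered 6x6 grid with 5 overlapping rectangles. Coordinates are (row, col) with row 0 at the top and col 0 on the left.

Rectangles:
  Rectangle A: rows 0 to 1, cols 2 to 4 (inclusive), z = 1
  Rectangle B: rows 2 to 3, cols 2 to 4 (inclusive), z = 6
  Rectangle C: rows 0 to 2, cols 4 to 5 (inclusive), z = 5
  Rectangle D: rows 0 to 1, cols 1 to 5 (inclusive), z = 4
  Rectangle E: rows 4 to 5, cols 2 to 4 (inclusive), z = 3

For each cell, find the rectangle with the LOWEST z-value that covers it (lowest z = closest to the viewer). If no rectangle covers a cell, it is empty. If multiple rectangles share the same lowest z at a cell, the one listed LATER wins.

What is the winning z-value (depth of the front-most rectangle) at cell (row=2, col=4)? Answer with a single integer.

Answer: 5

Derivation:
Check cell (2,4):
  A: rows 0-1 cols 2-4 -> outside (row miss)
  B: rows 2-3 cols 2-4 z=6 -> covers; best now B (z=6)
  C: rows 0-2 cols 4-5 z=5 -> covers; best now C (z=5)
  D: rows 0-1 cols 1-5 -> outside (row miss)
  E: rows 4-5 cols 2-4 -> outside (row miss)
Winner: C at z=5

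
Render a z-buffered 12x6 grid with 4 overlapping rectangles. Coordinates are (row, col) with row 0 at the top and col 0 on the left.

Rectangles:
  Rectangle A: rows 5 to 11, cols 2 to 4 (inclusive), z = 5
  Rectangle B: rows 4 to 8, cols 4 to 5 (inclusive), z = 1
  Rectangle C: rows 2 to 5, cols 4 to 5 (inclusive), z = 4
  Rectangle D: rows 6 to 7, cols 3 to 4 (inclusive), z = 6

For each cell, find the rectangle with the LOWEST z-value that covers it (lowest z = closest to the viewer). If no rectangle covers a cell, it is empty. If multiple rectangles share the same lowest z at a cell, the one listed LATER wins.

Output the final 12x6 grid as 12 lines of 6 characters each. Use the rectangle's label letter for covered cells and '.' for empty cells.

......
......
....CC
....CC
....BB
..AABB
..AABB
..AABB
..AABB
..AAA.
..AAA.
..AAA.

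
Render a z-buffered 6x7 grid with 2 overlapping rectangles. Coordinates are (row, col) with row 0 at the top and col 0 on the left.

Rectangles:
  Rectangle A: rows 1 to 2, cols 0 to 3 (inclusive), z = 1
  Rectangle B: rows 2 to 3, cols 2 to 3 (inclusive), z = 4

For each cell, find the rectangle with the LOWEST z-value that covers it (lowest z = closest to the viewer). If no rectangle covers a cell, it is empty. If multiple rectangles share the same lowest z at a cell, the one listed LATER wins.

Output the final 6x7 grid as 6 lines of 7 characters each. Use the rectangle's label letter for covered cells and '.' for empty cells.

.......
AAAA...
AAAA...
..BB...
.......
.......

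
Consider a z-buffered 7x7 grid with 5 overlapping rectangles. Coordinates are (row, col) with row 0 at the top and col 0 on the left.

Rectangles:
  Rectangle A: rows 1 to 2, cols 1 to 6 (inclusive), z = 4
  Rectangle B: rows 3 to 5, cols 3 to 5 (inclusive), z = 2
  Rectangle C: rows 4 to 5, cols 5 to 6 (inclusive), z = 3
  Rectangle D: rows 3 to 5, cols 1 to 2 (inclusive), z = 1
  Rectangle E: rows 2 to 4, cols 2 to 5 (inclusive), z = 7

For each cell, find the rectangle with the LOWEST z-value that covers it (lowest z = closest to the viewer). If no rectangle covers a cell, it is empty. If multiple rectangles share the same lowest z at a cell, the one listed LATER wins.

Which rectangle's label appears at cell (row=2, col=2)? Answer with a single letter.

Answer: A

Derivation:
Check cell (2,2):
  A: rows 1-2 cols 1-6 z=4 -> covers; best now A (z=4)
  B: rows 3-5 cols 3-5 -> outside (row miss)
  C: rows 4-5 cols 5-6 -> outside (row miss)
  D: rows 3-5 cols 1-2 -> outside (row miss)
  E: rows 2-4 cols 2-5 z=7 -> covers; best now A (z=4)
Winner: A at z=4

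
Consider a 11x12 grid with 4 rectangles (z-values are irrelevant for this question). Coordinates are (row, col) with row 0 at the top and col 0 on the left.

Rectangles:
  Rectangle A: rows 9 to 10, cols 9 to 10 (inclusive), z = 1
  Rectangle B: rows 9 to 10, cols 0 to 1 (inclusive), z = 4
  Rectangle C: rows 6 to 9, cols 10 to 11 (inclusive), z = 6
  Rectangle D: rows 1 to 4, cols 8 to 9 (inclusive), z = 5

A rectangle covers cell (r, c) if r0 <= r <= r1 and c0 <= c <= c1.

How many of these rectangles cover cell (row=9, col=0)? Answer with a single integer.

Check cell (9,0):
  A: rows 9-10 cols 9-10 -> outside (col miss)
  B: rows 9-10 cols 0-1 -> covers
  C: rows 6-9 cols 10-11 -> outside (col miss)
  D: rows 1-4 cols 8-9 -> outside (row miss)
Count covering = 1

Answer: 1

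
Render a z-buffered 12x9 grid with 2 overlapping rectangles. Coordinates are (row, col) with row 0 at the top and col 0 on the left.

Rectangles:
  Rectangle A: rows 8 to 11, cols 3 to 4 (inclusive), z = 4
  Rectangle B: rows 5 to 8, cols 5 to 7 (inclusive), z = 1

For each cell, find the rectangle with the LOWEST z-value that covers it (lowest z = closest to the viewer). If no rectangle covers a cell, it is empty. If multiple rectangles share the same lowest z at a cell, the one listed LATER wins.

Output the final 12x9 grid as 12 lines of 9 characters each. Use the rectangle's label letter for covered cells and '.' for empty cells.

.........
.........
.........
.........
.........
.....BBB.
.....BBB.
.....BBB.
...AABBB.
...AA....
...AA....
...AA....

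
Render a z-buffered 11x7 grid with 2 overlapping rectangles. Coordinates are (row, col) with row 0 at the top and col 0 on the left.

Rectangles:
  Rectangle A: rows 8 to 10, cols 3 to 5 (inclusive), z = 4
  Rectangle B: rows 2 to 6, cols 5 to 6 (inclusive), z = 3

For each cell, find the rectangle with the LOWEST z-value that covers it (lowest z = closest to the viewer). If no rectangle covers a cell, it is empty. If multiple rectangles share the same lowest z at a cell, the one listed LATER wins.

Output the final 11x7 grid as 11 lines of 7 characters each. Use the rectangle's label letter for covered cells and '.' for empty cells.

.......
.......
.....BB
.....BB
.....BB
.....BB
.....BB
.......
...AAA.
...AAA.
...AAA.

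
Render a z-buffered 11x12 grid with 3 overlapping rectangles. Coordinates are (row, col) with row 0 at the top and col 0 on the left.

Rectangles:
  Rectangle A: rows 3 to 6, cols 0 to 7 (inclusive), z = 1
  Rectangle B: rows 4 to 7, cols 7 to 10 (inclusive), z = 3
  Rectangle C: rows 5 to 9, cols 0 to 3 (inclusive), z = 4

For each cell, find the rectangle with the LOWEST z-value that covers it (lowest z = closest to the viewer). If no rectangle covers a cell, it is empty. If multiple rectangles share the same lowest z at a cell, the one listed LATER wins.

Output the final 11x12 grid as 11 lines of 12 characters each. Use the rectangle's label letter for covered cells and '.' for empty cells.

............
............
............
AAAAAAAA....
AAAAAAAABBB.
AAAAAAAABBB.
AAAAAAAABBB.
CCCC...BBBB.
CCCC........
CCCC........
............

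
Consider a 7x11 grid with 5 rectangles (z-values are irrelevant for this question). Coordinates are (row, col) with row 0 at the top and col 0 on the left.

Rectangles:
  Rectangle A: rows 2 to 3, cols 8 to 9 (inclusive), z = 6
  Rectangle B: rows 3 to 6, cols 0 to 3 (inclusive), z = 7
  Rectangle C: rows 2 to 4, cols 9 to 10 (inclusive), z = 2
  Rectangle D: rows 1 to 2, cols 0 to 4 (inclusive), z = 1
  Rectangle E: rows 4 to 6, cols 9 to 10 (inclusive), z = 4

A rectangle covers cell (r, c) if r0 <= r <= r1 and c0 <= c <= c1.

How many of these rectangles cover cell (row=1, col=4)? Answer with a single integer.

Answer: 1

Derivation:
Check cell (1,4):
  A: rows 2-3 cols 8-9 -> outside (row miss)
  B: rows 3-6 cols 0-3 -> outside (row miss)
  C: rows 2-4 cols 9-10 -> outside (row miss)
  D: rows 1-2 cols 0-4 -> covers
  E: rows 4-6 cols 9-10 -> outside (row miss)
Count covering = 1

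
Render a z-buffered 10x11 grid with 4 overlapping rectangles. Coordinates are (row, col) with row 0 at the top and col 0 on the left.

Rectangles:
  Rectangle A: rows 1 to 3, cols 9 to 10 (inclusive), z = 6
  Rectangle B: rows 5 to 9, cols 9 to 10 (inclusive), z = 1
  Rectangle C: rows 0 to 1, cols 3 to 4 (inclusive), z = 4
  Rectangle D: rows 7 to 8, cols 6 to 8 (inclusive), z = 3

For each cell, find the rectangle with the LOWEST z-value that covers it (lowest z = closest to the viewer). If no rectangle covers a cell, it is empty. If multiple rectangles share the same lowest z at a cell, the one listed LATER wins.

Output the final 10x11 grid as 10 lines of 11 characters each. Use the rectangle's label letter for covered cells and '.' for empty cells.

...CC......
...CC....AA
.........AA
.........AA
...........
.........BB
.........BB
......DDDBB
......DDDBB
.........BB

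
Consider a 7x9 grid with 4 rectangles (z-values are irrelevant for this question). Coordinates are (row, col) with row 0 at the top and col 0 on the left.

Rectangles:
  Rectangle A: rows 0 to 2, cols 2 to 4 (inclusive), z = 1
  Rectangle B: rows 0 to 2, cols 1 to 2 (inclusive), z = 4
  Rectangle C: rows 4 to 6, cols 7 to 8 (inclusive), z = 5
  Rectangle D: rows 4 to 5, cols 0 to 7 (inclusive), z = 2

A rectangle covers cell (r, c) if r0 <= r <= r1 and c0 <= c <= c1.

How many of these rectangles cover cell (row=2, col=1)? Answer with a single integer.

Answer: 1

Derivation:
Check cell (2,1):
  A: rows 0-2 cols 2-4 -> outside (col miss)
  B: rows 0-2 cols 1-2 -> covers
  C: rows 4-6 cols 7-8 -> outside (row miss)
  D: rows 4-5 cols 0-7 -> outside (row miss)
Count covering = 1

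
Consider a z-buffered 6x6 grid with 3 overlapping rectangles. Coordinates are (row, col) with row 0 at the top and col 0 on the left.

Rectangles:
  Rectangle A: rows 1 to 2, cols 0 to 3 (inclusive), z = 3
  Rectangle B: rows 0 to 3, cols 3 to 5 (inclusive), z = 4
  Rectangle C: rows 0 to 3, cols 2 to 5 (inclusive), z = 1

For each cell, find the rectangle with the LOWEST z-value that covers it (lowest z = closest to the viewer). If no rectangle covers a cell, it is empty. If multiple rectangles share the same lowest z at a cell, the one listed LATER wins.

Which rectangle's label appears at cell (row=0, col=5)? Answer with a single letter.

Check cell (0,5):
  A: rows 1-2 cols 0-3 -> outside (row miss)
  B: rows 0-3 cols 3-5 z=4 -> covers; best now B (z=4)
  C: rows 0-3 cols 2-5 z=1 -> covers; best now C (z=1)
Winner: C at z=1

Answer: C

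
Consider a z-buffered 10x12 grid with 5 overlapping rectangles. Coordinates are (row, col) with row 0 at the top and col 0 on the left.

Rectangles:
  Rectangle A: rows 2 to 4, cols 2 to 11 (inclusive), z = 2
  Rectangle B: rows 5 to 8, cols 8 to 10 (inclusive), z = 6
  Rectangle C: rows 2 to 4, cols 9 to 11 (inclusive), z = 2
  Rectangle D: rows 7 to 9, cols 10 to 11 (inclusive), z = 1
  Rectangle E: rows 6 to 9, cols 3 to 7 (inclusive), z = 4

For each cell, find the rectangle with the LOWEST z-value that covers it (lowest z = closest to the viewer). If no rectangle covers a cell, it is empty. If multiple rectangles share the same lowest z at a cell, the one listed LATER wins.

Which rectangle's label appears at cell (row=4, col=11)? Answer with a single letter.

Check cell (4,11):
  A: rows 2-4 cols 2-11 z=2 -> covers; best now A (z=2)
  B: rows 5-8 cols 8-10 -> outside (row miss)
  C: rows 2-4 cols 9-11 z=2 -> covers; best now C (z=2)
  D: rows 7-9 cols 10-11 -> outside (row miss)
  E: rows 6-9 cols 3-7 -> outside (row miss)
Winner: C at z=2

Answer: C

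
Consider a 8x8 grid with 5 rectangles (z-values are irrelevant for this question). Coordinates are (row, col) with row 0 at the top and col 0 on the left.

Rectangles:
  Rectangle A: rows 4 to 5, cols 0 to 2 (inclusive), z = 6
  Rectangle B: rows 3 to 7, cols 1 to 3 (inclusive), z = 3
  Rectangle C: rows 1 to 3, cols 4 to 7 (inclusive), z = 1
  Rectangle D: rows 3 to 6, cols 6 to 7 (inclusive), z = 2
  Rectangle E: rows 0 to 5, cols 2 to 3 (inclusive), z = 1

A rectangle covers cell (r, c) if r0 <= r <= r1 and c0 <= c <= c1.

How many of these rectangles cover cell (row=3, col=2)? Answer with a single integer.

Answer: 2

Derivation:
Check cell (3,2):
  A: rows 4-5 cols 0-2 -> outside (row miss)
  B: rows 3-7 cols 1-3 -> covers
  C: rows 1-3 cols 4-7 -> outside (col miss)
  D: rows 3-6 cols 6-7 -> outside (col miss)
  E: rows 0-5 cols 2-3 -> covers
Count covering = 2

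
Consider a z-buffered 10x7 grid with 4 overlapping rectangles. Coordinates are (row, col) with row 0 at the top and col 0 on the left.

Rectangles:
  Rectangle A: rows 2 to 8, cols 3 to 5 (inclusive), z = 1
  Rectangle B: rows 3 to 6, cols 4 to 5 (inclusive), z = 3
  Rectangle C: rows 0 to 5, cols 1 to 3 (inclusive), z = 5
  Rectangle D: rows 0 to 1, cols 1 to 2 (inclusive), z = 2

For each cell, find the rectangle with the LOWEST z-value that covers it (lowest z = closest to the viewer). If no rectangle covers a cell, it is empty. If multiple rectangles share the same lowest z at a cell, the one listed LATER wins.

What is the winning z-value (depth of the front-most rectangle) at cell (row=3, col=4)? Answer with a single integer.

Answer: 1

Derivation:
Check cell (3,4):
  A: rows 2-8 cols 3-5 z=1 -> covers; best now A (z=1)
  B: rows 3-6 cols 4-5 z=3 -> covers; best now A (z=1)
  C: rows 0-5 cols 1-3 -> outside (col miss)
  D: rows 0-1 cols 1-2 -> outside (row miss)
Winner: A at z=1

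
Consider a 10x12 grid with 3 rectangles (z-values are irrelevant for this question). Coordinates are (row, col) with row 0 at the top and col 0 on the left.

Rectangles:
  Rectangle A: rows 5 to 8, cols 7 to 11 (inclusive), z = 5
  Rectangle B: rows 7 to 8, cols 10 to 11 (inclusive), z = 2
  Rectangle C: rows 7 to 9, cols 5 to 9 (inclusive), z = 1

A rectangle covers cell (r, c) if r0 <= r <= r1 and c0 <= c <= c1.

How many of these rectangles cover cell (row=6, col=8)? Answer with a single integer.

Answer: 1

Derivation:
Check cell (6,8):
  A: rows 5-8 cols 7-11 -> covers
  B: rows 7-8 cols 10-11 -> outside (row miss)
  C: rows 7-9 cols 5-9 -> outside (row miss)
Count covering = 1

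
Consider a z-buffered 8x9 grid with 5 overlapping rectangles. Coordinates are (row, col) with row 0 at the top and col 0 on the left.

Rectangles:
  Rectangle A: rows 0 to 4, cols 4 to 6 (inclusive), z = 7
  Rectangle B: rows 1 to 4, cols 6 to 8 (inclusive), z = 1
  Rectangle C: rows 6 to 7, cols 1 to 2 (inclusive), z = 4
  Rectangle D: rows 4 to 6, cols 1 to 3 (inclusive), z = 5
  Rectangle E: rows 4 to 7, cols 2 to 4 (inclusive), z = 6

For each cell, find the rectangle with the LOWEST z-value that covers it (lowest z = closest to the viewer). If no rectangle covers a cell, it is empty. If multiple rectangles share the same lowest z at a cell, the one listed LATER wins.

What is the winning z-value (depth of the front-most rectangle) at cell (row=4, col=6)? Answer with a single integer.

Check cell (4,6):
  A: rows 0-4 cols 4-6 z=7 -> covers; best now A (z=7)
  B: rows 1-4 cols 6-8 z=1 -> covers; best now B (z=1)
  C: rows 6-7 cols 1-2 -> outside (row miss)
  D: rows 4-6 cols 1-3 -> outside (col miss)
  E: rows 4-7 cols 2-4 -> outside (col miss)
Winner: B at z=1

Answer: 1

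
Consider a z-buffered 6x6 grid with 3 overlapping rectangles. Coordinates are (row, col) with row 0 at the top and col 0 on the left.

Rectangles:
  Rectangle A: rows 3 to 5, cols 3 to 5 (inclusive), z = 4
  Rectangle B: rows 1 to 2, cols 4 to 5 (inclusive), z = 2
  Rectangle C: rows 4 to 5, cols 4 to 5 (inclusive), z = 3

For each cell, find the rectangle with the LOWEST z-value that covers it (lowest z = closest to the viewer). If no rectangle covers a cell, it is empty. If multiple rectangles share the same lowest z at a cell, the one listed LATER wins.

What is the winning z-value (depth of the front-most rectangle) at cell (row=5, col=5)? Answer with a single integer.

Check cell (5,5):
  A: rows 3-5 cols 3-5 z=4 -> covers; best now A (z=4)
  B: rows 1-2 cols 4-5 -> outside (row miss)
  C: rows 4-5 cols 4-5 z=3 -> covers; best now C (z=3)
Winner: C at z=3

Answer: 3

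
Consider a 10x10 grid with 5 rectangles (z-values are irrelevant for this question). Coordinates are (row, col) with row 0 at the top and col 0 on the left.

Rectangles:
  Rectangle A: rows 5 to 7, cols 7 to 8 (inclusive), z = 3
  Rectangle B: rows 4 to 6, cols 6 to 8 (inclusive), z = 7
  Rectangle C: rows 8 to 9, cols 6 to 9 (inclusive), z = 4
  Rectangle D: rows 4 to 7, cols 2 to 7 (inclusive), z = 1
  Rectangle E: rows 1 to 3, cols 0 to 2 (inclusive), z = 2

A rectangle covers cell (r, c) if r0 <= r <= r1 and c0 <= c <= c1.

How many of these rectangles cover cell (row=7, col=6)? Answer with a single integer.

Answer: 1

Derivation:
Check cell (7,6):
  A: rows 5-7 cols 7-8 -> outside (col miss)
  B: rows 4-6 cols 6-8 -> outside (row miss)
  C: rows 8-9 cols 6-9 -> outside (row miss)
  D: rows 4-7 cols 2-7 -> covers
  E: rows 1-3 cols 0-2 -> outside (row miss)
Count covering = 1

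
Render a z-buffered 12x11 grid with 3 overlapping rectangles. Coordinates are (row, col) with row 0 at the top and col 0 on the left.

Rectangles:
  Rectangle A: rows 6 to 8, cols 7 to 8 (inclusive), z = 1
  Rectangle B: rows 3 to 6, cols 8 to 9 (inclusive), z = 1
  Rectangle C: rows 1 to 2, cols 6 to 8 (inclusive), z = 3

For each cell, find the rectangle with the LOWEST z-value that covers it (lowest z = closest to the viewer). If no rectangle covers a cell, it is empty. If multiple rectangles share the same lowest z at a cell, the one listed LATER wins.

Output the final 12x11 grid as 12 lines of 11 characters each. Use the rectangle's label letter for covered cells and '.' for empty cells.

...........
......CCC..
......CCC..
........BB.
........BB.
........BB.
.......ABB.
.......AA..
.......AA..
...........
...........
...........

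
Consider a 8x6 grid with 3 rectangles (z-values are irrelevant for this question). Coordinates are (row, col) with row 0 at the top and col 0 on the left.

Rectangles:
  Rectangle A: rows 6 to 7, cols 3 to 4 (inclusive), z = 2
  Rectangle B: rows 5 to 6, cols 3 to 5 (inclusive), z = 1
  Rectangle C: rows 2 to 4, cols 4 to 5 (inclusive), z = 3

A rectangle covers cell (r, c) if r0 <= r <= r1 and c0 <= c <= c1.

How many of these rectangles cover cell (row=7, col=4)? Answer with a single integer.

Answer: 1

Derivation:
Check cell (7,4):
  A: rows 6-7 cols 3-4 -> covers
  B: rows 5-6 cols 3-5 -> outside (row miss)
  C: rows 2-4 cols 4-5 -> outside (row miss)
Count covering = 1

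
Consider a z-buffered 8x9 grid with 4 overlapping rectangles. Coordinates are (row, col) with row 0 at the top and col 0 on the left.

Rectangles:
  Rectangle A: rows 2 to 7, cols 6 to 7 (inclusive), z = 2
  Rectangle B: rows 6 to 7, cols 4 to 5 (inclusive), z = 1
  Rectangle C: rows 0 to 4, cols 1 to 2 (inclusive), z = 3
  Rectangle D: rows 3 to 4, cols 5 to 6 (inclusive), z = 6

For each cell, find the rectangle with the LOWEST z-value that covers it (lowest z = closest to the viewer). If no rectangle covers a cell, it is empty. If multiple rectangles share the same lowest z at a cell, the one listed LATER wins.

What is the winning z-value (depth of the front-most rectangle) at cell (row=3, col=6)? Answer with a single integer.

Answer: 2

Derivation:
Check cell (3,6):
  A: rows 2-7 cols 6-7 z=2 -> covers; best now A (z=2)
  B: rows 6-7 cols 4-5 -> outside (row miss)
  C: rows 0-4 cols 1-2 -> outside (col miss)
  D: rows 3-4 cols 5-6 z=6 -> covers; best now A (z=2)
Winner: A at z=2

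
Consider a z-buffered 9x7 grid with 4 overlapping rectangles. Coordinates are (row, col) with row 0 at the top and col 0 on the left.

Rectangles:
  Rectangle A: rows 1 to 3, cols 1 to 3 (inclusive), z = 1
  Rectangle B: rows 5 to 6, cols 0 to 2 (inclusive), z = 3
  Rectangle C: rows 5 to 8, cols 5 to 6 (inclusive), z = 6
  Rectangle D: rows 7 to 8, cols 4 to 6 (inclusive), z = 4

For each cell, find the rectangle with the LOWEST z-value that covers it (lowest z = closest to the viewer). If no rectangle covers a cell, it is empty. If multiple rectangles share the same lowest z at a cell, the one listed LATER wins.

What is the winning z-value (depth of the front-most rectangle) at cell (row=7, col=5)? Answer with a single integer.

Check cell (7,5):
  A: rows 1-3 cols 1-3 -> outside (row miss)
  B: rows 5-6 cols 0-2 -> outside (row miss)
  C: rows 5-8 cols 5-6 z=6 -> covers; best now C (z=6)
  D: rows 7-8 cols 4-6 z=4 -> covers; best now D (z=4)
Winner: D at z=4

Answer: 4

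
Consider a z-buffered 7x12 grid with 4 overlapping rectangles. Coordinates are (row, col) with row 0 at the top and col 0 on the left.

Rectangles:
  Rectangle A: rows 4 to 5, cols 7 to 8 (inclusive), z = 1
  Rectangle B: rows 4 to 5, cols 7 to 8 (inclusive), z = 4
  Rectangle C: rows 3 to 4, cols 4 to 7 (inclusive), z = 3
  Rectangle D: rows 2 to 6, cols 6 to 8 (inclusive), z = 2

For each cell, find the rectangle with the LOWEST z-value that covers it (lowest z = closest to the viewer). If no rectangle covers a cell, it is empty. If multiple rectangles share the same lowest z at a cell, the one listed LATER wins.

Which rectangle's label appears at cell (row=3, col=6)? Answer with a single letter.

Answer: D

Derivation:
Check cell (3,6):
  A: rows 4-5 cols 7-8 -> outside (row miss)
  B: rows 4-5 cols 7-8 -> outside (row miss)
  C: rows 3-4 cols 4-7 z=3 -> covers; best now C (z=3)
  D: rows 2-6 cols 6-8 z=2 -> covers; best now D (z=2)
Winner: D at z=2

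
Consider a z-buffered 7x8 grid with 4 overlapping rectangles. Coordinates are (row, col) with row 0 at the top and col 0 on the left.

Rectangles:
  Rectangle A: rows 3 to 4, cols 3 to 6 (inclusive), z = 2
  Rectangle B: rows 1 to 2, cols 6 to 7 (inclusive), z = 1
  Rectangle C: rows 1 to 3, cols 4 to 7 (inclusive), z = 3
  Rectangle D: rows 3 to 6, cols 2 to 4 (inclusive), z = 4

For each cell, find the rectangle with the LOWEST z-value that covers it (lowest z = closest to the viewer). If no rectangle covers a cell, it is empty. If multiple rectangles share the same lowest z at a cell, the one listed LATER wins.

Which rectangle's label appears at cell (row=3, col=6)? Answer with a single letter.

Answer: A

Derivation:
Check cell (3,6):
  A: rows 3-4 cols 3-6 z=2 -> covers; best now A (z=2)
  B: rows 1-2 cols 6-7 -> outside (row miss)
  C: rows 1-3 cols 4-7 z=3 -> covers; best now A (z=2)
  D: rows 3-6 cols 2-4 -> outside (col miss)
Winner: A at z=2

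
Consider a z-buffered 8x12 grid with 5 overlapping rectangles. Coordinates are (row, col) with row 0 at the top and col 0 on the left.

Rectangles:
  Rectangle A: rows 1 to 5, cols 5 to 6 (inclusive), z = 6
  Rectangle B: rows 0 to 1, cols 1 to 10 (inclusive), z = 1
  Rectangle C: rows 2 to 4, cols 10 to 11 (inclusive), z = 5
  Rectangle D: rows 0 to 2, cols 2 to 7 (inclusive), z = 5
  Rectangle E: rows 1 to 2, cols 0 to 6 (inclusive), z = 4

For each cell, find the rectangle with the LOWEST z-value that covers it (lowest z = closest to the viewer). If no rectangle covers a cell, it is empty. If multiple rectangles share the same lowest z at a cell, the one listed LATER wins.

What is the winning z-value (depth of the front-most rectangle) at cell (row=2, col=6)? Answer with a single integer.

Check cell (2,6):
  A: rows 1-5 cols 5-6 z=6 -> covers; best now A (z=6)
  B: rows 0-1 cols 1-10 -> outside (row miss)
  C: rows 2-4 cols 10-11 -> outside (col miss)
  D: rows 0-2 cols 2-7 z=5 -> covers; best now D (z=5)
  E: rows 1-2 cols 0-6 z=4 -> covers; best now E (z=4)
Winner: E at z=4

Answer: 4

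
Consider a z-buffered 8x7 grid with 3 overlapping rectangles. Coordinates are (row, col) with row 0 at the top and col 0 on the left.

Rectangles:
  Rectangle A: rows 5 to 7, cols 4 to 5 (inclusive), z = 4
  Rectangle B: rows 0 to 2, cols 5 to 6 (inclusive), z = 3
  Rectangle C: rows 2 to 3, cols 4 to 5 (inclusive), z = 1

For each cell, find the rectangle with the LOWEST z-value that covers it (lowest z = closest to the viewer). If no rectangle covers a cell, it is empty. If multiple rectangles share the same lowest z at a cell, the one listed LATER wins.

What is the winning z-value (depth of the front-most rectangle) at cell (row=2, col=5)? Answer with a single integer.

Check cell (2,5):
  A: rows 5-7 cols 4-5 -> outside (row miss)
  B: rows 0-2 cols 5-6 z=3 -> covers; best now B (z=3)
  C: rows 2-3 cols 4-5 z=1 -> covers; best now C (z=1)
Winner: C at z=1

Answer: 1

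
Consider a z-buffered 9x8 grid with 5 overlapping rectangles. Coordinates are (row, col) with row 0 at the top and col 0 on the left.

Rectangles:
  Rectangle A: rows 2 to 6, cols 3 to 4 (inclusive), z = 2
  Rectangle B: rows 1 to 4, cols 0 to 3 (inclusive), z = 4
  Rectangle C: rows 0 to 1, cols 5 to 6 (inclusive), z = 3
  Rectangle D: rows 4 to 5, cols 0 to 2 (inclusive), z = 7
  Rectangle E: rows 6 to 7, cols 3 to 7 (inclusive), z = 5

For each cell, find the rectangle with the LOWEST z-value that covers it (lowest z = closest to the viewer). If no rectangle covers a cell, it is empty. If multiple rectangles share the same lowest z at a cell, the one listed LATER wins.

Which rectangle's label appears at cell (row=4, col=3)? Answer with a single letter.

Check cell (4,3):
  A: rows 2-6 cols 3-4 z=2 -> covers; best now A (z=2)
  B: rows 1-4 cols 0-3 z=4 -> covers; best now A (z=2)
  C: rows 0-1 cols 5-6 -> outside (row miss)
  D: rows 4-5 cols 0-2 -> outside (col miss)
  E: rows 6-7 cols 3-7 -> outside (row miss)
Winner: A at z=2

Answer: A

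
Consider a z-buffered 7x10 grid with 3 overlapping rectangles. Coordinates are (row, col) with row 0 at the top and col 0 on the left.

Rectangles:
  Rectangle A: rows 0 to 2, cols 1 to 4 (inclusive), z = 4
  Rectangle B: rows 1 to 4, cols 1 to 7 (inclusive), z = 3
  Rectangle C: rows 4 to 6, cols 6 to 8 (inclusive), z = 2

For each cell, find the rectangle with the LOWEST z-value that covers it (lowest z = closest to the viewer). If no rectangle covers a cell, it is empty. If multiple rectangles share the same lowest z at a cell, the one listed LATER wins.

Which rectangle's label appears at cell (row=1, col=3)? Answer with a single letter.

Check cell (1,3):
  A: rows 0-2 cols 1-4 z=4 -> covers; best now A (z=4)
  B: rows 1-4 cols 1-7 z=3 -> covers; best now B (z=3)
  C: rows 4-6 cols 6-8 -> outside (row miss)
Winner: B at z=3

Answer: B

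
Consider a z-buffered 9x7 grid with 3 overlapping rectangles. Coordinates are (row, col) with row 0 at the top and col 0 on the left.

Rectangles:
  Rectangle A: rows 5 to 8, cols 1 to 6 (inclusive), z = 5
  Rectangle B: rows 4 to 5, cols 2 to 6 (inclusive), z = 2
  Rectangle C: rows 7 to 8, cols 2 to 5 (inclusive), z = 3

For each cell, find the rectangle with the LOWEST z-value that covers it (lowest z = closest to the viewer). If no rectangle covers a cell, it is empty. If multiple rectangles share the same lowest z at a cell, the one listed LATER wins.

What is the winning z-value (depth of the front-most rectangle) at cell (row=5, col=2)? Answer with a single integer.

Answer: 2

Derivation:
Check cell (5,2):
  A: rows 5-8 cols 1-6 z=5 -> covers; best now A (z=5)
  B: rows 4-5 cols 2-6 z=2 -> covers; best now B (z=2)
  C: rows 7-8 cols 2-5 -> outside (row miss)
Winner: B at z=2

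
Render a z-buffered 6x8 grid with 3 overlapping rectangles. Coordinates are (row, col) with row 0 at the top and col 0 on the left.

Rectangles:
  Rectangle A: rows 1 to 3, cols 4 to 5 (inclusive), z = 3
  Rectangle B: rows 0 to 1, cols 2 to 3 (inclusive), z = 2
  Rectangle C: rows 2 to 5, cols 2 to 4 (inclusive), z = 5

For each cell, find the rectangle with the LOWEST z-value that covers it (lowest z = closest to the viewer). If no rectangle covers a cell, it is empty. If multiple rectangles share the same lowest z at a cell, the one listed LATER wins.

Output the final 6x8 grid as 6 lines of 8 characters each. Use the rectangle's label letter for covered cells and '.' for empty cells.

..BB....
..BBAA..
..CCAA..
..CCAA..
..CCC...
..CCC...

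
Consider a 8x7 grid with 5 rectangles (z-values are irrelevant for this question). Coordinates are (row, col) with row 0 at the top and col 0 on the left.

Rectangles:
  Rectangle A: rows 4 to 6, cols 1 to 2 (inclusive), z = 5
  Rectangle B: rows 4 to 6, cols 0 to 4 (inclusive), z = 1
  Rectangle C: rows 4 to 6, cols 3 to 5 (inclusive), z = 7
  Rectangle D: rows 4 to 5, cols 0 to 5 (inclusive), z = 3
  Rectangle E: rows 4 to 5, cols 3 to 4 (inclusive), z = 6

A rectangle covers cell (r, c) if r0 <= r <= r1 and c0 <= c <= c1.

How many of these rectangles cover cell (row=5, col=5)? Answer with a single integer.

Check cell (5,5):
  A: rows 4-6 cols 1-2 -> outside (col miss)
  B: rows 4-6 cols 0-4 -> outside (col miss)
  C: rows 4-6 cols 3-5 -> covers
  D: rows 4-5 cols 0-5 -> covers
  E: rows 4-5 cols 3-4 -> outside (col miss)
Count covering = 2

Answer: 2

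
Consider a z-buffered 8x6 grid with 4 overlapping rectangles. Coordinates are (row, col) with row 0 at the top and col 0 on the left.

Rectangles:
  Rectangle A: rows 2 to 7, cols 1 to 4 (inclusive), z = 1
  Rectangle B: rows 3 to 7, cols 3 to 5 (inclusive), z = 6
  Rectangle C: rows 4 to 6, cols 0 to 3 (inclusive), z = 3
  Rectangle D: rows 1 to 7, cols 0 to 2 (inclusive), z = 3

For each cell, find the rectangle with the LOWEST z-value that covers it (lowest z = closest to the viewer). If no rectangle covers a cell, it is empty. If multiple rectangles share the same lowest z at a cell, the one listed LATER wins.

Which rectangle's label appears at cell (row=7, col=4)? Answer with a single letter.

Check cell (7,4):
  A: rows 2-7 cols 1-4 z=1 -> covers; best now A (z=1)
  B: rows 3-7 cols 3-5 z=6 -> covers; best now A (z=1)
  C: rows 4-6 cols 0-3 -> outside (row miss)
  D: rows 1-7 cols 0-2 -> outside (col miss)
Winner: A at z=1

Answer: A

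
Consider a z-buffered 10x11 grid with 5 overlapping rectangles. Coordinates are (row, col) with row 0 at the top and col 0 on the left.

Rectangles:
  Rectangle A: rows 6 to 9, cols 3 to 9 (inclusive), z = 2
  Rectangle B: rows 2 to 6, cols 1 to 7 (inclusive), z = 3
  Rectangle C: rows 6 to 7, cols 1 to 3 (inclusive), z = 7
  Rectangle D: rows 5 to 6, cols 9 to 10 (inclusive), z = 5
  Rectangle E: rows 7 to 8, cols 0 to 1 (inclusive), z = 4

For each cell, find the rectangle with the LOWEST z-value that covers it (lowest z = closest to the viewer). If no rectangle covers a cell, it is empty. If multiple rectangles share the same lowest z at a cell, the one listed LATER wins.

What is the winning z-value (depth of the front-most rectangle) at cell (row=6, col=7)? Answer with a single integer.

Answer: 2

Derivation:
Check cell (6,7):
  A: rows 6-9 cols 3-9 z=2 -> covers; best now A (z=2)
  B: rows 2-6 cols 1-7 z=3 -> covers; best now A (z=2)
  C: rows 6-7 cols 1-3 -> outside (col miss)
  D: rows 5-6 cols 9-10 -> outside (col miss)
  E: rows 7-8 cols 0-1 -> outside (row miss)
Winner: A at z=2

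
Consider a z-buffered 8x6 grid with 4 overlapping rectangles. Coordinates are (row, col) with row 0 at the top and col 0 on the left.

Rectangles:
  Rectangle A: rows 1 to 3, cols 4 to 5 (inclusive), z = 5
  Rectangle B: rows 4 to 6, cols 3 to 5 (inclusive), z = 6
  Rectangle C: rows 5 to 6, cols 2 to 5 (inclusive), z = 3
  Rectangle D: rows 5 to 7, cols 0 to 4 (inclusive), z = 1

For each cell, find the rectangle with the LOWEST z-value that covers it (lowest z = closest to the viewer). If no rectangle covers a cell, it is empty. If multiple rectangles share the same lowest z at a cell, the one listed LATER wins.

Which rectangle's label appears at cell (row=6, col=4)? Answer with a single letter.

Answer: D

Derivation:
Check cell (6,4):
  A: rows 1-3 cols 4-5 -> outside (row miss)
  B: rows 4-6 cols 3-5 z=6 -> covers; best now B (z=6)
  C: rows 5-6 cols 2-5 z=3 -> covers; best now C (z=3)
  D: rows 5-7 cols 0-4 z=1 -> covers; best now D (z=1)
Winner: D at z=1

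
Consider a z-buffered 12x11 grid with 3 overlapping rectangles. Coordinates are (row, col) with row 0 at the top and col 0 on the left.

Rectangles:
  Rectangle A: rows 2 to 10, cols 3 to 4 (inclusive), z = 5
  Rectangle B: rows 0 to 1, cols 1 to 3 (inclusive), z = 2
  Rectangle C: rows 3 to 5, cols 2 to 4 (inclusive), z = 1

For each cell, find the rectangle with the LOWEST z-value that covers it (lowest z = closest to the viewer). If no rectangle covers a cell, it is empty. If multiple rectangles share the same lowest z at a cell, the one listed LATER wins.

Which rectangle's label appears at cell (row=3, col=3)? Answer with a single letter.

Answer: C

Derivation:
Check cell (3,3):
  A: rows 2-10 cols 3-4 z=5 -> covers; best now A (z=5)
  B: rows 0-1 cols 1-3 -> outside (row miss)
  C: rows 3-5 cols 2-4 z=1 -> covers; best now C (z=1)
Winner: C at z=1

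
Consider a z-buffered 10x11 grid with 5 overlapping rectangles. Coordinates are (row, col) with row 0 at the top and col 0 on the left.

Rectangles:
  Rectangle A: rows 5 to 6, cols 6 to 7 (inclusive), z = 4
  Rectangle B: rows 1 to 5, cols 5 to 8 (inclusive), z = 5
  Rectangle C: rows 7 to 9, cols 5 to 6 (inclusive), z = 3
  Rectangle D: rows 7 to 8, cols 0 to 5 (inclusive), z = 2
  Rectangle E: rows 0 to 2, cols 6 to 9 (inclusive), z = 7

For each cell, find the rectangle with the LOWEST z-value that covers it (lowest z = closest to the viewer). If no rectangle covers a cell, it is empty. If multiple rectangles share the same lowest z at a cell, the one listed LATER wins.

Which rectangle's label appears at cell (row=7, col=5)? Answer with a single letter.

Check cell (7,5):
  A: rows 5-6 cols 6-7 -> outside (row miss)
  B: rows 1-5 cols 5-8 -> outside (row miss)
  C: rows 7-9 cols 5-6 z=3 -> covers; best now C (z=3)
  D: rows 7-8 cols 0-5 z=2 -> covers; best now D (z=2)
  E: rows 0-2 cols 6-9 -> outside (row miss)
Winner: D at z=2

Answer: D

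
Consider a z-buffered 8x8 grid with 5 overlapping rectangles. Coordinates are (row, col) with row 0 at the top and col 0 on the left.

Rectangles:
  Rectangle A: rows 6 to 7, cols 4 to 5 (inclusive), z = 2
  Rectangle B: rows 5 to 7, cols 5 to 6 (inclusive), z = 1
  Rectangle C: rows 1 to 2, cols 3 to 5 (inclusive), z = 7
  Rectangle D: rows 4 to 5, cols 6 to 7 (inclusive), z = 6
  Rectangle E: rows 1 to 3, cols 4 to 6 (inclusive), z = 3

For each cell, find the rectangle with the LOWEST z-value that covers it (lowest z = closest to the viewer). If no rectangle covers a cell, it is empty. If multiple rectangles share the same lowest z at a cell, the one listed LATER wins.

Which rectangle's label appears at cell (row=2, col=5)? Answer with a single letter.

Check cell (2,5):
  A: rows 6-7 cols 4-5 -> outside (row miss)
  B: rows 5-7 cols 5-6 -> outside (row miss)
  C: rows 1-2 cols 3-5 z=7 -> covers; best now C (z=7)
  D: rows 4-5 cols 6-7 -> outside (row miss)
  E: rows 1-3 cols 4-6 z=3 -> covers; best now E (z=3)
Winner: E at z=3

Answer: E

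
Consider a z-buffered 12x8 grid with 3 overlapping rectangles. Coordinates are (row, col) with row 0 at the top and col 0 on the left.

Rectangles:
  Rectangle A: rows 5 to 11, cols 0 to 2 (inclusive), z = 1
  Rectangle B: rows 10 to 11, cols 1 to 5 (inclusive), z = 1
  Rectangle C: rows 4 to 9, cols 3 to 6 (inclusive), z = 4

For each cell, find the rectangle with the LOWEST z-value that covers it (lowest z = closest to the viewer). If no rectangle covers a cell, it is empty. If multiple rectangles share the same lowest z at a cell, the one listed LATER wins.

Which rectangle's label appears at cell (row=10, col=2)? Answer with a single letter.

Answer: B

Derivation:
Check cell (10,2):
  A: rows 5-11 cols 0-2 z=1 -> covers; best now A (z=1)
  B: rows 10-11 cols 1-5 z=1 -> covers; best now B (z=1)
  C: rows 4-9 cols 3-6 -> outside (row miss)
Winner: B at z=1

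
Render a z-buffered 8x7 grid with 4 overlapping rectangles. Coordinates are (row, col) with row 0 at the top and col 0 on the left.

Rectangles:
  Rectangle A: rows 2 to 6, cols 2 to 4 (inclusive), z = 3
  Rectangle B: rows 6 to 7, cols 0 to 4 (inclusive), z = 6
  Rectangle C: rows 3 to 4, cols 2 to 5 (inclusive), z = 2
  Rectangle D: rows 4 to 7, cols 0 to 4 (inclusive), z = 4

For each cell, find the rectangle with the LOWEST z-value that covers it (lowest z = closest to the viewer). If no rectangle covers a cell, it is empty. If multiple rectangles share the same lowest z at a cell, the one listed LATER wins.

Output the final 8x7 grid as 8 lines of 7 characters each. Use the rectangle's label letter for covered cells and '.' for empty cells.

.......
.......
..AAA..
..CCCC.
DDCCCC.
DDAAA..
DDAAA..
DDDDD..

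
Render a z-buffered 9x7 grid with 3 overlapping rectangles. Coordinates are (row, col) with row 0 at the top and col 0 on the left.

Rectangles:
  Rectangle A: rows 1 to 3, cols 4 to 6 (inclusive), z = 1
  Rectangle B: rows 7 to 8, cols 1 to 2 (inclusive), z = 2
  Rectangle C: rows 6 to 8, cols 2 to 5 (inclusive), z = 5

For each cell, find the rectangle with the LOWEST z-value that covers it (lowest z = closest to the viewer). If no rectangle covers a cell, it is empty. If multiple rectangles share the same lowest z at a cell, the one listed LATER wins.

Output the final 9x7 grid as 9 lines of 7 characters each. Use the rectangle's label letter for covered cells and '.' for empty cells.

.......
....AAA
....AAA
....AAA
.......
.......
..CCCC.
.BBCCC.
.BBCCC.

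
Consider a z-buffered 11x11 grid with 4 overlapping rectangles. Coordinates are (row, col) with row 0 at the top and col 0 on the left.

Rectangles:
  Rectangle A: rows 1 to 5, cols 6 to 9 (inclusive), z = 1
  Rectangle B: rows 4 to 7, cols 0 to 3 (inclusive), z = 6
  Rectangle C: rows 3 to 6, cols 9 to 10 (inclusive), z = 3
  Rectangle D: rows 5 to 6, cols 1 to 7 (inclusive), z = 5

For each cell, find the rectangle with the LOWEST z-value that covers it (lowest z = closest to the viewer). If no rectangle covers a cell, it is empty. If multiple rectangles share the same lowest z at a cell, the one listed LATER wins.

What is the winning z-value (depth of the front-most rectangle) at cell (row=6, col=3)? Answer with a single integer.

Answer: 5

Derivation:
Check cell (6,3):
  A: rows 1-5 cols 6-9 -> outside (row miss)
  B: rows 4-7 cols 0-3 z=6 -> covers; best now B (z=6)
  C: rows 3-6 cols 9-10 -> outside (col miss)
  D: rows 5-6 cols 1-7 z=5 -> covers; best now D (z=5)
Winner: D at z=5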